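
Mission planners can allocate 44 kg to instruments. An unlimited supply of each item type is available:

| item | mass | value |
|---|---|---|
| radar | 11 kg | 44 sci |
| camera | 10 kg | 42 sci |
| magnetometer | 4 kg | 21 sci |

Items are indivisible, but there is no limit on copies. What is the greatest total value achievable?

Best value-per-unit is magnetometer at 21/4, and filling with it alone uses mass 11×4=44. No mix of the others beats 11×21 = 231.

231 sci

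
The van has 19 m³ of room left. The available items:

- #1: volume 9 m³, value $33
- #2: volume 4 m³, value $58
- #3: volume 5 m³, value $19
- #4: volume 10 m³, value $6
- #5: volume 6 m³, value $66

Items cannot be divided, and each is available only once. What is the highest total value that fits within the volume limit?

$157

Check high-value combinations within 19 m³:
- #1+#2+#5: volume 9+4+6=19, value 33+58+66=157
- #2+#3+#5: volume 4+5+6=15, value 58+19+66=143
- #2+#5: volume 4+6=10, value 58+66=124
- #1+#2+#3: volume 9+4+5=18, value 33+58+19=110
- #1+#5: volume 9+6=15, value 33+66=99
Best: $157.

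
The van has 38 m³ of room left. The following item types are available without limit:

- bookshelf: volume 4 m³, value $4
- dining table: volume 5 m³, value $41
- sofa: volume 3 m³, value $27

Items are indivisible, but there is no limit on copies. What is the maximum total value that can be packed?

Best value-per-unit is sofa at 27/3; filling with it alone gives 12×27 = 324.
Optimal mix: 1×dining table + 11×sofa → volume 38, value 338.

$338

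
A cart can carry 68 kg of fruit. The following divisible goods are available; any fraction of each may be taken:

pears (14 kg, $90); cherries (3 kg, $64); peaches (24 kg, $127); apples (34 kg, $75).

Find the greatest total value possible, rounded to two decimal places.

Take in order of value per unit:
- cherries (64/3 per unit): all 3 → value 64, running total 64.00
- pears (90/14 per unit): all 14 → value 90, running total 154.00
- peaches (127/24 per unit): all 24 → value 127, running total 281.00
- apples (75/34 per unit): 27 of 34 → value 27×75/34 = 59.5588, running total 340.56
Total 340.56.

340.56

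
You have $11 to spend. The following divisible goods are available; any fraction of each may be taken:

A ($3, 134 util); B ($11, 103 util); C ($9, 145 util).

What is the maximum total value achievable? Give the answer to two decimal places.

Take in order of value per unit:
- A (134/3 per unit): all 3 → value 134, running total 134.00
- C (145/9 per unit): 8 of 9 → value 8×145/9 = 128.8889, running total 262.89
Total 262.89.

262.89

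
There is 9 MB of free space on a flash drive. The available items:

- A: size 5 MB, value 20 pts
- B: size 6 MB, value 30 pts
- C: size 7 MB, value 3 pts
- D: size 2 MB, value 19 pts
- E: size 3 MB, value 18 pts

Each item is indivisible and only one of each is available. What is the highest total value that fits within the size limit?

Check high-value combinations within 9 MB:
- B+D: size 6+2=8, value 30+19=49
- B+E: size 6+3=9, value 30+18=48
- A+D: size 5+2=7, value 20+19=39
- A+E: size 5+3=8, value 20+18=38
- D+E: size 2+3=5, value 19+18=37
Best: 49 pts.

49 pts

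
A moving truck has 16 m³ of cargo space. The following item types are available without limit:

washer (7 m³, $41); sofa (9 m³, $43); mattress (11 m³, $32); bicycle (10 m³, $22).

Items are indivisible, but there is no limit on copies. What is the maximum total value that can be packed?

Best value-per-unit is washer at 41/7; filling with it alone gives 2×41 = 82.
Optimal mix: 1×washer + 1×sofa → volume 16, value 84.

$84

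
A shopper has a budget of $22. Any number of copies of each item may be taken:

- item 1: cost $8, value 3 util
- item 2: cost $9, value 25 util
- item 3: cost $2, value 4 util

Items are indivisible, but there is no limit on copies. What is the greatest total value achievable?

Best value-per-unit is item 2 at 25/9; filling with it alone gives 2×25 = 50.
Optimal mix: 2×item 2 + 2×item 3 → cost 22, value 58.

58 util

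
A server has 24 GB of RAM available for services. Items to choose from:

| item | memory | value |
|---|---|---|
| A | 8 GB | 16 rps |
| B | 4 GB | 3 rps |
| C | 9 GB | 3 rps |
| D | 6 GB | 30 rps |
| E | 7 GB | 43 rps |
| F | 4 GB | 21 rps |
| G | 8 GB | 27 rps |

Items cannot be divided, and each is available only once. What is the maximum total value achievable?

100 rps

Check high-value combinations within 24 GB:
- D+E+G: memory 6+7+8=21, value 30+43+27=100
- B+D+E+F: memory 4+6+7+4=21, value 3+30+43+21=97
- D+E+F: memory 6+7+4=17, value 30+43+21=94
- B+E+F+G: memory 4+7+4+8=23, value 3+43+21+27=94
Best: 100 rps.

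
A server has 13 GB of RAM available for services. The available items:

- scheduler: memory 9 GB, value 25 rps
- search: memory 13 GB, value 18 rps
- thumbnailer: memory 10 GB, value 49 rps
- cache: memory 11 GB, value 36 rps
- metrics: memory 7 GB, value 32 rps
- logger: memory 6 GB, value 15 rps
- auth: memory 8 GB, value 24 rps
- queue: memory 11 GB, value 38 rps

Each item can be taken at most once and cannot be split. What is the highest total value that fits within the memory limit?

49 rps

Check high-value combinations within 13 GB:
- thumbnailer: memory 10, value 49
- metrics+logger: memory 7+6=13, value 32+15=47
- queue: memory 11, value 38
Best: 49 rps.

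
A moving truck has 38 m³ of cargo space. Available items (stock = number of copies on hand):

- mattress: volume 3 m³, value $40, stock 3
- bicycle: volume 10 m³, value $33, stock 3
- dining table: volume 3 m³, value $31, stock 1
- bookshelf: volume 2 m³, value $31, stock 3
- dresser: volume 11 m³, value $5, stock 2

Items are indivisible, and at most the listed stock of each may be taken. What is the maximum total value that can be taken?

$310

Best selections within volume 38 and stock limits:
- 3×mattress + 2×bicycle + 1×dining table + 3×bookshelf: volume 38, value 310
- 3×mattress + 2×bicycle + 3×bookshelf: volume 35, value 279
- 3×mattress + 2×bicycle + 1×dining table + 2×bookshelf: volume 36, value 279
- 3×mattress + 1×bicycle + 1×dining table + 3×bookshelf: volume 28, value 277
Best: $310.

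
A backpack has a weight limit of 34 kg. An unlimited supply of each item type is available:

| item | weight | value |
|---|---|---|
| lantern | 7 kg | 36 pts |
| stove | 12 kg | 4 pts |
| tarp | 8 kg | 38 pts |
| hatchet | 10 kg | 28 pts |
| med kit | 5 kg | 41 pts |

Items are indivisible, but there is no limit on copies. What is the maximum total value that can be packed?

Best value-per-unit is med kit at 41/5, and filling with it alone uses weight 6×5=30. No mix of the others beats 6×41 = 246.

246 pts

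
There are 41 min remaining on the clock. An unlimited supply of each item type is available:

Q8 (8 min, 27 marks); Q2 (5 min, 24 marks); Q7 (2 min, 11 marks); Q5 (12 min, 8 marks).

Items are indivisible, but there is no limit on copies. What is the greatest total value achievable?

222 marks

Best value-per-unit is Q7 at 11/2; filling with it alone gives 20×11 = 220.
Optimal mix: 1×Q2 + 18×Q7 → time 41, value 222.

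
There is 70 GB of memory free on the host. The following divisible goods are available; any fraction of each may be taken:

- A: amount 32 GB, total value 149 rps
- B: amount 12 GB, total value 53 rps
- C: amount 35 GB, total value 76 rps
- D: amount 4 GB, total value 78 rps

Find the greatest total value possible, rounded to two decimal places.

327.77

Take in order of value per unit:
- D (78/4 per unit): all 4 → value 78, running total 78.00
- A (149/32 per unit): all 32 → value 149, running total 227.00
- B (53/12 per unit): all 12 → value 53, running total 280.00
- C (76/35 per unit): 22 of 35 → value 22×76/35 = 47.7714, running total 327.77
Total 327.77.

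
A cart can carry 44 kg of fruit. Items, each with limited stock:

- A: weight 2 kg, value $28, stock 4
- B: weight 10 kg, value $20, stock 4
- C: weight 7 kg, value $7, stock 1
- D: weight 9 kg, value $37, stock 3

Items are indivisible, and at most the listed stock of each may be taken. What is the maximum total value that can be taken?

$230

Top feasible selections:
- 4×A + 1×C + 3×D: weight 42, value 230
- 4×A + 3×D: weight 35, value 223
- 3×A + 1×B + 3×D: weight 43, value 215
Best: $230.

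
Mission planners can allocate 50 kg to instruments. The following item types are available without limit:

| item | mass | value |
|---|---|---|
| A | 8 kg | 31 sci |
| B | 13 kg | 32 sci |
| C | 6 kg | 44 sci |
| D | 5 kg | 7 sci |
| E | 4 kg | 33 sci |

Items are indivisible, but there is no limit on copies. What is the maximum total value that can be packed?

Best value-per-unit is E at 33/4; filling with it alone gives 12×33 = 396.
Optimal mix: 1×C + 11×E → mass 50, value 407.

407 sci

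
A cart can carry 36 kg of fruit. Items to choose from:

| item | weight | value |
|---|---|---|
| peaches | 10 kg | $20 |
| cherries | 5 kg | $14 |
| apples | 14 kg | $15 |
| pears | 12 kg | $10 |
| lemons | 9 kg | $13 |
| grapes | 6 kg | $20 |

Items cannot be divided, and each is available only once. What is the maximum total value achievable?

$69

Check high-value combinations within 36 kg:
- peaches+cherries+apples+grapes: weight 10+5+14+6=35, value 20+14+15+20=69
- peaches+cherries+lemons+grapes: weight 10+5+9+6=30, value 20+14+13+20=67
- peaches+cherries+pears+grapes: weight 10+5+12+6=33, value 20+14+10+20=64
- cherries+apples+lemons+grapes: weight 5+14+9+6=34, value 14+15+13+20=62
- cherries+pears+lemons+grapes: weight 5+12+9+6=32, value 14+10+13+20=57
Best: $69.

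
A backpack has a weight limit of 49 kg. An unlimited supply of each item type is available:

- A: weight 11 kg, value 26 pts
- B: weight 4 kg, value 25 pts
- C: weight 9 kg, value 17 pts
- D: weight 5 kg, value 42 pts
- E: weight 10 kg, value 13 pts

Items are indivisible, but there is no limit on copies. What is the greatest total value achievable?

Best value-per-unit is D at 42/5; filling with it alone gives 9×42 = 378.
Optimal mix: 1×B + 9×D → weight 49, value 403.

403 pts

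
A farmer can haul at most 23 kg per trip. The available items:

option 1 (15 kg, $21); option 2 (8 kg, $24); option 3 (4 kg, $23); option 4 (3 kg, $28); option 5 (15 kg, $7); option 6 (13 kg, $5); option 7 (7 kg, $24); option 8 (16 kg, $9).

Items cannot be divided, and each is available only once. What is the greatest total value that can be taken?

$99

Check high-value combinations within 23 kg:
- option 2+option 3+option 4+option 7: weight 8+4+3+7=22, value 24+23+28+24=99
- option 2+option 4+option 7: weight 8+3+7=18, value 24+28+24=76
- option 3+option 4+option 7: weight 4+3+7=14, value 23+28+24=75
- option 2+option 3+option 4: weight 8+4+3=15, value 24+23+28=75
Best: $99.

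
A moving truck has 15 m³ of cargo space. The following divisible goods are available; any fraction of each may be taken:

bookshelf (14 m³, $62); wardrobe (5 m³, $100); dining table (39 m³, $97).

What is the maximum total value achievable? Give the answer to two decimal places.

144.29

Take in order of value per unit:
- wardrobe (100/5 per unit): all 5 → value 100, running total 100.00
- bookshelf (62/14 per unit): 10 of 14 → value 10×62/14 = 44.2857, running total 144.29
Total 144.29.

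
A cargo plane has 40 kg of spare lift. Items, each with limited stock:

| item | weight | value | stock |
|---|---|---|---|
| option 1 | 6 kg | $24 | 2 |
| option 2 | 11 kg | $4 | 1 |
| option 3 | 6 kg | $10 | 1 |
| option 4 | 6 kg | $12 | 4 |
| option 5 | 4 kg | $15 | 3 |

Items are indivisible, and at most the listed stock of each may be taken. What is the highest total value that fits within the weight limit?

Best selections within weight 40 and stock limits:
- 2×option 1 + 2×option 4 + 3×option 5: weight 36, value 117
- 2×option 1 + 1×option 3 + 1×option 4 + 3×option 5: weight 36, value 115
- 2×option 1 + 3×option 4 + 2×option 5: weight 38, value 114
- 2×option 1 + 1×option 3 + 2×option 4 + 2×option 5: weight 38, value 112
Best: $117.

$117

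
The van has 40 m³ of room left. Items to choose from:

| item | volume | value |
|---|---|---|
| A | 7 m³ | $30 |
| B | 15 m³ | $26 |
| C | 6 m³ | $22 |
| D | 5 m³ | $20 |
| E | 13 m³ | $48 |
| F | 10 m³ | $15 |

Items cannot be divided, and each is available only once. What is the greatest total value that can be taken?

$124

Check high-value combinations within 40 m³:
- A+B+D+E: volume 7+15+5+13=40, value 30+26+20+48=124
- A+C+D+E: volume 7+6+5+13=31, value 30+22+20+48=120
- B+C+D+E: volume 15+6+5+13=39, value 26+22+20+48=116
Best: $124.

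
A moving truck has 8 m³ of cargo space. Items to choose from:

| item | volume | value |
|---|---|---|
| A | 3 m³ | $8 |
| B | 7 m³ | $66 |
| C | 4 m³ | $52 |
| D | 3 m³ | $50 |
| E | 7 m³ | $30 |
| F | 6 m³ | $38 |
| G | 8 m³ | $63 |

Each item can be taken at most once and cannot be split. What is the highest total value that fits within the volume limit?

Check high-value combinations within 8 m³:
- C+D: volume 4+3=7, value 52+50=102
- B: volume 7, value 66
- G: volume 8, value 63
- A+C: volume 3+4=7, value 8+52=60
- A+D: volume 3+3=6, value 8+50=58
Best: $102.

$102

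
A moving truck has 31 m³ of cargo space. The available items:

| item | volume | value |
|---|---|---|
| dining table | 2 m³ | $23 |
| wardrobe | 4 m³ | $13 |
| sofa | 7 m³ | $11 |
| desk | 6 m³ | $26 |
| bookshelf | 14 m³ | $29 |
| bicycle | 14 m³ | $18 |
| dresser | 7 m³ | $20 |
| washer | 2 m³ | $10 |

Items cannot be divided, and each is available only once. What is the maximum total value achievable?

$108

Check high-value combinations within 31 m³:
- dining table+desk+bookshelf+dresser+washer: volume 2+6+14+7+2=31, value 23+26+29+20+10=108
- dining table+wardrobe+sofa+desk+dresser+washer: volume 2+4+7+6+7+2=28, value 23+13+11+26+20+10=103
- dining table+wardrobe+desk+bookshelf+washer: volume 2+4+6+14+2=28, value 23+13+26+29+10=101
- dining table+sofa+desk+bookshelf+washer: volume 2+7+6+14+2=31, value 23+11+26+29+10=99
- dining table+desk+bookshelf+dresser: volume 2+6+14+7=29, value 23+26+29+20=98
Best: $108.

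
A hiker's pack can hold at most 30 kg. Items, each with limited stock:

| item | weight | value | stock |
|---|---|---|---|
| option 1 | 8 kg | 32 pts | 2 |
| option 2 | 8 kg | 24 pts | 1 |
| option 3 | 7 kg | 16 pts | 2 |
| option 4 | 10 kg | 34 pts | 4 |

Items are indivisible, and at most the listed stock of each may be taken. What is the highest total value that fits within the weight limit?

Top feasible selections:
- 3×option 4: weight 30, value 102
- 1×option 1 + 2×option 4: weight 28, value 100
Best: 102 pts.

102 pts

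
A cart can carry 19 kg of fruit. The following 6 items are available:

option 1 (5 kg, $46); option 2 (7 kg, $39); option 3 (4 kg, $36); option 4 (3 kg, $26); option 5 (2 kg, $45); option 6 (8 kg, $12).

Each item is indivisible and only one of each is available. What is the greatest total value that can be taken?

Check high-value combinations within 19 kg:
- option 1+option 2+option 3+option 5: weight 5+7+4+2=18, value 46+39+36+45=166
- option 1+option 2+option 4+option 5: weight 5+7+3+2=17, value 46+39+26+45=156
- option 1+option 3+option 4+option 5: weight 5+4+3+2=14, value 46+36+26+45=153
- option 1+option 2+option 3+option 4: weight 5+7+4+3=19, value 46+39+36+26=147
- option 2+option 3+option 4+option 5: weight 7+4+3+2=16, value 39+36+26+45=146
Best: $166.

$166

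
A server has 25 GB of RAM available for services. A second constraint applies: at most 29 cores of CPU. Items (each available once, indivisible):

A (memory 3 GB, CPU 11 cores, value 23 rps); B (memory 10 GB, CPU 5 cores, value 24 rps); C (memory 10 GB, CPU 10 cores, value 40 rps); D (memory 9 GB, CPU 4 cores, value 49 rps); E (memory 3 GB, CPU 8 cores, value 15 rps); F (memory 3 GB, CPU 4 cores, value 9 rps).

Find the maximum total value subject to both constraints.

Feasible sets respecting both limits:
- A+C+D+F: memory 25, CPU 29, value 121
- C+D+E+F: memory 25, CPU 26, value 113
- A+C+D: memory 22, CPU 25, value 112
- A+B+D+E: memory 25, CPU 28, value 111
Best: 121 rps.

121 rps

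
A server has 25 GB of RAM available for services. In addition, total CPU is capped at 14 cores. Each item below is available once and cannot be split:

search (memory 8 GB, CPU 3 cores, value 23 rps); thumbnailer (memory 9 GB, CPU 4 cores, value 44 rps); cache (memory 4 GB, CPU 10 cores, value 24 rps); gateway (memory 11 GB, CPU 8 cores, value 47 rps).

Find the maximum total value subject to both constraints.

Feasible sets respecting both limits:
- thumbnailer+gateway: memory 20, CPU 12, value 91
- search+gateway: memory 19, CPU 11, value 70
- thumbnailer+cache: memory 13, CPU 14, value 68
Best: 91 rps.

91 rps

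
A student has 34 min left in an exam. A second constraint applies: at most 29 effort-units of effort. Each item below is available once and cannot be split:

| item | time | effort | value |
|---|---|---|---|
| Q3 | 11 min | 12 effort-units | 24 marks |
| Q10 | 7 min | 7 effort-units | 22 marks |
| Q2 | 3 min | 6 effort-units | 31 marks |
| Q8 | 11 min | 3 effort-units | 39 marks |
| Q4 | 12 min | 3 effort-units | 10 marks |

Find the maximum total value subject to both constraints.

116 marks

Feasible sets respecting both limits:
- Q3+Q10+Q2+Q8: time 32, effort 28, value 116
- Q10+Q2+Q8+Q4: time 33, effort 19, value 102
- Q3+Q2+Q8: time 25, effort 21, value 94
Best: 116 marks.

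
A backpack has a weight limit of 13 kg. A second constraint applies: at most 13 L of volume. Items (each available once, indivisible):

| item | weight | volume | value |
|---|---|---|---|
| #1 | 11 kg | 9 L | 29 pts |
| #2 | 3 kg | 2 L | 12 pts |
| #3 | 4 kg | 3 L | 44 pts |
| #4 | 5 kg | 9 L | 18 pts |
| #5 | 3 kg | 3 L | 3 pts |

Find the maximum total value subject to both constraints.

62 pts

Feasible sets respecting both limits:
- #3+#4: weight 9, volume 12, value 62
- #2+#3+#5: weight 10, volume 8, value 59
- #2+#3: weight 7, volume 5, value 56
- #3+#5: weight 7, volume 6, value 47
Best: 62 pts.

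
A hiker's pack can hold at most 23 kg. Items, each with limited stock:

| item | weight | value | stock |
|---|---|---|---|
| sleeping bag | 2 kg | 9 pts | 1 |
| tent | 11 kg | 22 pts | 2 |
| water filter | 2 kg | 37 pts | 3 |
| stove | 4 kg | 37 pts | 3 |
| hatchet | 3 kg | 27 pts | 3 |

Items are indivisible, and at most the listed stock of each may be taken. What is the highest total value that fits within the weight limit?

266 pts

Best selections within weight 23 and stock limits:
- 3×water filter + 2×stove + 3×hatchet: weight 23, value 266
- 1×sleeping bag + 3×water filter + 3×stove + 1×hatchet: weight 23, value 258
- 3×water filter + 3×stove + 1×hatchet: weight 21, value 249
Best: 266 pts.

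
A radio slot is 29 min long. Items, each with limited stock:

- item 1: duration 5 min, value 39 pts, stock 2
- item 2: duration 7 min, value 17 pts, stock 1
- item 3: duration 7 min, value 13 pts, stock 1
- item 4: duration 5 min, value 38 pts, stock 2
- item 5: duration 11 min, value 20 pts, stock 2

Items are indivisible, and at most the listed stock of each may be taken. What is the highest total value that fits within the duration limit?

Best selections within duration 29 and stock limits:
- 2×item 1 + 1×item 2 + 2×item 4: duration 27, value 171
- 2×item 1 + 1×item 3 + 2×item 4: duration 27, value 167
- 2×item 1 + 2×item 4: duration 20, value 154
- 2×item 1 + 1×item 2 + 1×item 3 + 1×item 4: duration 29, value 146
Best: 171 pts.

171 pts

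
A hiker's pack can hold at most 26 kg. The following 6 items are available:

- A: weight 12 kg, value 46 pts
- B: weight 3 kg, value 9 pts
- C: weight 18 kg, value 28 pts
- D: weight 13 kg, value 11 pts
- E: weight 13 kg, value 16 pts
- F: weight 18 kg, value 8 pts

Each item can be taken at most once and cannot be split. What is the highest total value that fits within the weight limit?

62 pts

This is a 0/1 knapsack; check combinations near the capacity.
- A+E: weight 12+13=25, value 46+16=62
- A+D: weight 12+13=25, value 46+11=57
- A+B: weight 12+3=15, value 46+9=55
- A: weight 12, value 46
Best: 62 pts.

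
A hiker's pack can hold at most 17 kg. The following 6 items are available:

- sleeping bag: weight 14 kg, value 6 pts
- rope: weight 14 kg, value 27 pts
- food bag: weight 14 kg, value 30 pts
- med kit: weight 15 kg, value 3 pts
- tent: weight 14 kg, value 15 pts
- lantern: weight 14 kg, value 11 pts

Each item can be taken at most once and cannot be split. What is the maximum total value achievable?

30 pts

This is a 0/1 knapsack; check combinations near the capacity.
- food bag: weight 14, value 30
- rope: weight 14, value 27
- tent: weight 14, value 15
- lantern: weight 14, value 11
Best: 30 pts.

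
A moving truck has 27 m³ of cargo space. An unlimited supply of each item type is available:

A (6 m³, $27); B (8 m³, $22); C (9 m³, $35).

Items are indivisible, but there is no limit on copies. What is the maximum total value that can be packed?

$116

Best value-per-unit is A at 27/6; filling with it alone gives 4×27 = 108.
Optimal mix: 3×A + 1×C → volume 27, value 116.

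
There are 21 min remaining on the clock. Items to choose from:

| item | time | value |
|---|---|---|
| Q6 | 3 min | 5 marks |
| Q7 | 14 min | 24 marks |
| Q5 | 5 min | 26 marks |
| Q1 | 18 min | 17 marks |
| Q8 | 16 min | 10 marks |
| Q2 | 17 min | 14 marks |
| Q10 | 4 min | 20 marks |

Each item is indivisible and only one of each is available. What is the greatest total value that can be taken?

51 marks

Check high-value combinations within 21 min:
- Q6+Q5+Q10: time 3+5+4=12, value 5+26+20=51
- Q7+Q5: time 14+5=19, value 24+26=50
- Q6+Q7+Q10: time 3+14+4=21, value 5+24+20=49
Best: 51 marks.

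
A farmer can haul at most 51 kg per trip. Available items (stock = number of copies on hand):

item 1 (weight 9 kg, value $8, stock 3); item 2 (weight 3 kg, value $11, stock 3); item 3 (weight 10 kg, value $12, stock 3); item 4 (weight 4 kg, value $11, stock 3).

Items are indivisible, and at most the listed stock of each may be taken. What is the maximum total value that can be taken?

$102

Best selections within weight 51 and stock limits:
- 3×item 2 + 3×item 3 + 3×item 4: weight 51, value 102
- 1×item 1 + 3×item 2 + 2×item 3 + 3×item 4: weight 50, value 98
Best: $102.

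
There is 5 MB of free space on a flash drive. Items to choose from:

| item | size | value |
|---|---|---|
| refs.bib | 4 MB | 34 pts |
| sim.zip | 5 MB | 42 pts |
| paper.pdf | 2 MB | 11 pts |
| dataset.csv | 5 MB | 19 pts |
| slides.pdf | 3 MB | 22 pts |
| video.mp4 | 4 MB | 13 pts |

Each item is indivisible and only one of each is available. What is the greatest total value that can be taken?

Check high-value combinations within 5 MB:
- sim.zip: size 5, value 42
- refs.bib: size 4, value 34
- paper.pdf+slides.pdf: size 2+3=5, value 11+22=33
- slides.pdf: size 3, value 22
- dataset.csv: size 5, value 19
Best: 42 pts.

42 pts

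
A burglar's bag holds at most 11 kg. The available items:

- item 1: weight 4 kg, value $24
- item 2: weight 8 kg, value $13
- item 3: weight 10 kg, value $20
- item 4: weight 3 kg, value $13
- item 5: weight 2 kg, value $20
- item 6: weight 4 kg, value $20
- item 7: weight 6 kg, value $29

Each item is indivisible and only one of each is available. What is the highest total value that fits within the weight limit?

$64

Check high-value combinations within 11 kg:
- item 1+item 5+item 6: weight 4+2+4=10, value 24+20+20=64
- item 4+item 5+item 7: weight 3+2+6=11, value 13+20+29=62
- item 1+item 4+item 5: weight 4+3+2=9, value 24+13+20=57
- item 1+item 4+item 6: weight 4+3+4=11, value 24+13+20=57
- item 4+item 5+item 6: weight 3+2+4=9, value 13+20+20=53
Best: $64.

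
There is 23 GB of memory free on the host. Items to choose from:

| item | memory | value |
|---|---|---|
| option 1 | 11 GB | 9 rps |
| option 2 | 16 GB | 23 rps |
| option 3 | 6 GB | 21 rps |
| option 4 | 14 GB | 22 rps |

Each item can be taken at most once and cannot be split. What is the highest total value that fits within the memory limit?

44 rps

Check high-value combinations within 23 GB:
- option 2+option 3: memory 16+6=22, value 23+21=44
- option 3+option 4: memory 6+14=20, value 21+22=43
- option 1+option 3: memory 11+6=17, value 9+21=30
Best: 44 rps.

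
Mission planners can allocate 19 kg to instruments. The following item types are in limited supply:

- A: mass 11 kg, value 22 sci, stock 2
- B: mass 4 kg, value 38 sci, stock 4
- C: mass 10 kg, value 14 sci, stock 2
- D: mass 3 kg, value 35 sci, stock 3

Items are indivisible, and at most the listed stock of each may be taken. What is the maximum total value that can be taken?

Best selections within mass 19 and stock limits:
- 4×B + 1×D: mass 19, value 187
- 3×B + 2×D: mass 18, value 184
- 2×B + 3×D: mass 17, value 181
- 4×B: mass 16, value 152
Best: 187 sci.

187 sci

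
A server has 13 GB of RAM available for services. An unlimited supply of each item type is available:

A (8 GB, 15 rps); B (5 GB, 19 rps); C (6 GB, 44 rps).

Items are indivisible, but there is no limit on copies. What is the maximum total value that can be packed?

88 rps

Best value-per-unit is C at 44/6, and filling with it alone uses memory 2×6=12. No mix of the others beats 2×44 = 88.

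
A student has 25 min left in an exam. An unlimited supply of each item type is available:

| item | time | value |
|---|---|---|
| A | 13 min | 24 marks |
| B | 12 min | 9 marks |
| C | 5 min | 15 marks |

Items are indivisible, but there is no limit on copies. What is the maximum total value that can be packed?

75 marks

Best value-per-unit is C at 15/5, and filling with it alone uses time 5×5=25. No mix of the others beats 5×15 = 75.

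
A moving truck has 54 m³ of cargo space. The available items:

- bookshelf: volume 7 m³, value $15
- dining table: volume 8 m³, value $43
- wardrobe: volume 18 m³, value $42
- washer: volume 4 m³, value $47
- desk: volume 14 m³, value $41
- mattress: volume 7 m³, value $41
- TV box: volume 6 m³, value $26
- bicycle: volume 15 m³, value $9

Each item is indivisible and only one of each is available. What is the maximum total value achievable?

$214

Check high-value combinations within 54 m³:
- bookshelf+dining table+wardrobe+washer+mattress+TV box: volume 7+8+18+4+7+6=50, value 15+43+42+47+41+26=214
- dining table+wardrobe+washer+desk+mattress: volume 8+18+4+14+7=51, value 43+42+47+41+41=214
- bookshelf+dining table+washer+desk+mattress+TV box: volume 7+8+4+14+7+6=46, value 15+43+47+41+41+26=213
Best: $214.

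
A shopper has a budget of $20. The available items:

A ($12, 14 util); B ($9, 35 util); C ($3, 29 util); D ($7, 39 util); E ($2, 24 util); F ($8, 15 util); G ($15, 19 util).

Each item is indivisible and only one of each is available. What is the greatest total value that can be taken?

This is a 0/1 knapsack; check combinations near the capacity.
- C+D+E+F: cost 3+7+2+8=20, value 29+39+24+15=107
- B+C+D: cost 9+3+7=19, value 35+29+39=103
- B+D+E: cost 9+7+2=18, value 35+39+24=98
- C+D+E: cost 3+7+2=12, value 29+39+24=92
- B+C+E: cost 9+3+2=14, value 35+29+24=88
Best: 107 util.

107 util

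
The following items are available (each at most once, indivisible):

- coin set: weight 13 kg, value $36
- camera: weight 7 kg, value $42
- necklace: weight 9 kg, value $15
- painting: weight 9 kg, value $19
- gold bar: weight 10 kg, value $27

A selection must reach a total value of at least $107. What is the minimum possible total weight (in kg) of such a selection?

Subsets with value ≥ 107, sorted by total weight:
- coin set+camera+necklace+painting: weight 38, value 112
- coin set+camera+painting+gold bar: weight 39, value 124
- coin set+camera+necklace+gold bar: weight 39, value 120
- coin set+camera+necklace+painting+gold bar: weight 48, value 139
Minimum weight: 38 kg.

38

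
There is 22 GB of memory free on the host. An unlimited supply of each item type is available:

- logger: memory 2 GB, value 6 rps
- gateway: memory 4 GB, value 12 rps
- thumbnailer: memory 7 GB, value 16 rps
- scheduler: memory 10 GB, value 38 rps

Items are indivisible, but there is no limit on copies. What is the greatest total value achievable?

82 rps

Best value-per-unit is scheduler at 38/10; filling with it alone gives 2×38 = 76.
Optimal mix: 1×logger + 2×scheduler → memory 22, value 82.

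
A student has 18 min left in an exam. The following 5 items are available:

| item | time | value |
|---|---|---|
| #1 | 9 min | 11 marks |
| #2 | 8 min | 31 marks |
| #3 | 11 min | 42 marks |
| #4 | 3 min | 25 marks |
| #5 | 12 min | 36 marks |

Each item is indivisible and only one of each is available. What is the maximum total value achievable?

67 marks

Check high-value combinations within 18 min:
- #3+#4: time 11+3=14, value 42+25=67
- #4+#5: time 3+12=15, value 25+36=61
- #2+#4: time 8+3=11, value 31+25=56
Best: 67 marks.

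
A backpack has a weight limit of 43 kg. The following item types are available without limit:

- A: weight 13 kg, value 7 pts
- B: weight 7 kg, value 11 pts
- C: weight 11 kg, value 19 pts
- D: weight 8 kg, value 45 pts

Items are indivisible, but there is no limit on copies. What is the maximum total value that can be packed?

Best value-per-unit is D at 45/8, and filling with it alone uses weight 5×8=40. No mix of the others beats 5×45 = 225.

225 pts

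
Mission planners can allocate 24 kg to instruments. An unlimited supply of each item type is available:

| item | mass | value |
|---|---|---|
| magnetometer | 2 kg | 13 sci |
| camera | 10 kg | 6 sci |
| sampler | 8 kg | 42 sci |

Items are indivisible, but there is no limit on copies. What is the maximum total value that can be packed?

Best value-per-unit is magnetometer at 13/2, and filling with it alone uses mass 12×2=24. No mix of the others beats 12×13 = 156.

156 sci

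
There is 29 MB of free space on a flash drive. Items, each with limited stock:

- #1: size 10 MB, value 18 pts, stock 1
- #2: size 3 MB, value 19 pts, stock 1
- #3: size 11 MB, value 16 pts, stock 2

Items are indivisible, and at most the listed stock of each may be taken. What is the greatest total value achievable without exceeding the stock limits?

Top feasible selections:
- 1×#1 + 1×#2 + 1×#3: size 24, value 53
- 1×#2 + 2×#3: size 25, value 51
- 1×#1 + 1×#2: size 13, value 37
Best: 53 pts.

53 pts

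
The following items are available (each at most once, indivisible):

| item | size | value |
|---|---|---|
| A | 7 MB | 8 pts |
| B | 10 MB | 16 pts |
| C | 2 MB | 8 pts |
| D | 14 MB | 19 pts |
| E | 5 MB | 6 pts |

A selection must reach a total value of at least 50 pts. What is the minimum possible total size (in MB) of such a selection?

Subsets with value ≥ 50, sorted by total size:
- A+B+C+D: size 33, value 51
- A+B+C+D+E: size 38, value 57
Minimum size: 33 MB.

33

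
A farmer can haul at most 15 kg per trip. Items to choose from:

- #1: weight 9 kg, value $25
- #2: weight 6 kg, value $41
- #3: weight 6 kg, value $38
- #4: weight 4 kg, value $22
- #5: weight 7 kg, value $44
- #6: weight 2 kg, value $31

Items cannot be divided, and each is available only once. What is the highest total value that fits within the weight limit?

Check high-value combinations within 15 kg:
- #2+#5+#6: weight 6+7+2=15, value 41+44+31=116
- #3+#5+#6: weight 6+7+2=15, value 38+44+31=113
- #2+#3+#6: weight 6+6+2=14, value 41+38+31=110
- #4+#5+#6: weight 4+7+2=13, value 22+44+31=97
Best: $116.

$116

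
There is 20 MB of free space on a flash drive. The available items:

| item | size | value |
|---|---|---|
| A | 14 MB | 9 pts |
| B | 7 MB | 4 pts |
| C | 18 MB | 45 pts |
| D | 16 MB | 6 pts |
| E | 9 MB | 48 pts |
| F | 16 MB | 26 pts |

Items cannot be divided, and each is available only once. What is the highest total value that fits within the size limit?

Check high-value combinations within 20 MB:
- B+E: size 7+9=16, value 4+48=52
- E: size 9, value 48
- C: size 18, value 45
Best: 52 pts.

52 pts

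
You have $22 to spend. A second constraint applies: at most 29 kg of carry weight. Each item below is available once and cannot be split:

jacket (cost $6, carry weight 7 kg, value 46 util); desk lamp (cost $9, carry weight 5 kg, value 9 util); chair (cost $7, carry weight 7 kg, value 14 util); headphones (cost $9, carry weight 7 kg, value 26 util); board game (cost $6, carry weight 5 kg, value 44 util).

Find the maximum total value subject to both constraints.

Feasible sets respecting both limits:
- jacket+headphones+board game: cost 21, carry weight 19, value 116
- jacket+chair+board game: cost 19, carry weight 19, value 104
- jacket+desk lamp+board game: cost 21, carry weight 17, value 99
Best: 116 util.

116 util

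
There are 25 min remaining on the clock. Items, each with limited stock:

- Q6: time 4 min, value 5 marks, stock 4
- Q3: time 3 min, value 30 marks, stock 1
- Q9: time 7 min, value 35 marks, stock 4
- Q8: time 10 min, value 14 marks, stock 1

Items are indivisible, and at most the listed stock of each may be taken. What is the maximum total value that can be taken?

135 marks

Best selections within time 25 and stock limits:
- 1×Q3 + 3×Q9: time 24, value 135
- 1×Q6 + 3×Q9: time 25, value 110
- 2×Q6 + 1×Q3 + 2×Q9: time 25, value 110
Best: 135 marks.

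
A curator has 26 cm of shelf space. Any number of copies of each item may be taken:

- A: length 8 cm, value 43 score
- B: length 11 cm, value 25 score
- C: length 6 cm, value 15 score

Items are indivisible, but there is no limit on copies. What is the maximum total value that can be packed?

Best value-per-unit is A at 43/8, and filling with it alone uses length 3×8=24. No mix of the others beats 3×43 = 129.

129 score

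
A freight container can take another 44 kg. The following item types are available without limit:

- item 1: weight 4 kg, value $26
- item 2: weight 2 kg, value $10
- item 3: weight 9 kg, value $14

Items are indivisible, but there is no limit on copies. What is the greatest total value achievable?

Best value-per-unit is item 1 at 26/4, and filling with it alone uses weight 11×4=44. No mix of the others beats 11×26 = 286.

$286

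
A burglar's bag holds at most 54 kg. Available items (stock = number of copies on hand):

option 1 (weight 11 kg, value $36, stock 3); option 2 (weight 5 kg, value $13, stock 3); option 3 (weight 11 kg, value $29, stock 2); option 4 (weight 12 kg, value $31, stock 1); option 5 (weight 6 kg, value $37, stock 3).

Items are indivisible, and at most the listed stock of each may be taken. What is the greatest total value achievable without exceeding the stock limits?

Best selections within weight 54 and stock limits:
- 3×option 1 + 3×option 5: weight 51, value 219
- 2×option 1 + 1×option 4 + 3×option 5: weight 52, value 214
- 2×option 1 + 1×option 3 + 3×option 5: weight 51, value 212
- 2×option 1 + 2×option 2 + 3×option 5: weight 50, value 209
Best: $219.

$219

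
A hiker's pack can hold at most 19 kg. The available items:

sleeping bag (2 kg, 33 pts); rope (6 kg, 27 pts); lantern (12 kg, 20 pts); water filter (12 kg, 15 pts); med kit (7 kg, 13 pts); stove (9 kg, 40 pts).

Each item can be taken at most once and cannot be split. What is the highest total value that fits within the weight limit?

Check high-value combinations within 19 kg:
- sleeping bag+rope+stove: weight 2+6+9=17, value 33+27+40=100
- sleeping bag+med kit+stove: weight 2+7+9=18, value 33+13+40=86
- sleeping bag+stove: weight 2+9=11, value 33+40=73
- sleeping bag+rope+med kit: weight 2+6+7=15, value 33+27+13=73
- rope+stove: weight 6+9=15, value 27+40=67
Best: 100 pts.

100 pts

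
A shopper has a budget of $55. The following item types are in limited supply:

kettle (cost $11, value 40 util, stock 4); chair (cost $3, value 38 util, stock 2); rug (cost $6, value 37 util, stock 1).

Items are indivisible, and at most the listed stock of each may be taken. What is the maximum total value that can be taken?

Top feasible selections:
- 4×kettle + 2×chair: cost 50, value 236
- 4×kettle + 1×chair + 1×rug: cost 53, value 235
- 3×kettle + 2×chair + 1×rug: cost 45, value 233
- 4×kettle + 1×chair: cost 47, value 198
Best: 236 util.

236 util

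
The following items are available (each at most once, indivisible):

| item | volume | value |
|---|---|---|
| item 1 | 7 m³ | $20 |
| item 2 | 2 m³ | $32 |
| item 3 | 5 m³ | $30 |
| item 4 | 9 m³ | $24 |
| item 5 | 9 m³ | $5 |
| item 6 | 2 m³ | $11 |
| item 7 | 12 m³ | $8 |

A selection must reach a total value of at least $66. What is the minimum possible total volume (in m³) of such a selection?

9

Subsets with value ≥ 66, sorted by total volume:
- item 2+item 3+item 6: volume 9, value 73
- item 2+item 4+item 6: volume 13, value 67
- item 1+item 2+item 3: volume 14, value 82
- item 1+item 2+item 3+item 6: volume 16, value 93
Minimum volume: 9 m³.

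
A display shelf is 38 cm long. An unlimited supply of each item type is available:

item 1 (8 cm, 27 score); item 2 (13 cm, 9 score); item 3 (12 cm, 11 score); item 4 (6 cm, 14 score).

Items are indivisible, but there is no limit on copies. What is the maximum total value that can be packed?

Best value-per-unit is item 1 at 27/8; filling with it alone gives 4×27 = 108.
Optimal mix: 4×item 1 + 1×item 4 → length 38, value 122.

122 score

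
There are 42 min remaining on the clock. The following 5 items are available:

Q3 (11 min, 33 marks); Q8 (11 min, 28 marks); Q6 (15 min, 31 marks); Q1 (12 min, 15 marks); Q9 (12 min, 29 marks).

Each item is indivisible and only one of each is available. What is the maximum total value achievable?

Check high-value combinations within 42 min:
- Q3+Q6+Q9: time 11+15+12=38, value 33+31+29=93
- Q3+Q8+Q6: time 11+11+15=37, value 33+28+31=92
- Q3+Q8+Q9: time 11+11+12=34, value 33+28+29=90
- Q8+Q6+Q9: time 11+15+12=38, value 28+31+29=88
- Q3+Q6+Q1: time 11+15+12=38, value 33+31+15=79
Best: 93 marks.

93 marks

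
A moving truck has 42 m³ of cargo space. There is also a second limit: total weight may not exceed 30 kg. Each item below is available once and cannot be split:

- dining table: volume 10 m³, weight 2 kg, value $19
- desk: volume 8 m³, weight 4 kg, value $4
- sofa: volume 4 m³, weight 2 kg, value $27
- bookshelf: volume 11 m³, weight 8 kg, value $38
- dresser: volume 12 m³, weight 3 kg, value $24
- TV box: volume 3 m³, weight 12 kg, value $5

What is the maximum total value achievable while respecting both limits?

Feasible sets respecting both limits:
- dining table+sofa+bookshelf+dresser+TV box: volume 40, weight 27, value 113
- dining table+sofa+bookshelf+dresser: volume 37, weight 15, value 108
- desk+sofa+bookshelf+dresser+TV box: volume 38, weight 29, value 98
- sofa+bookshelf+dresser+TV box: volume 30, weight 25, value 94
Best: $113.

$113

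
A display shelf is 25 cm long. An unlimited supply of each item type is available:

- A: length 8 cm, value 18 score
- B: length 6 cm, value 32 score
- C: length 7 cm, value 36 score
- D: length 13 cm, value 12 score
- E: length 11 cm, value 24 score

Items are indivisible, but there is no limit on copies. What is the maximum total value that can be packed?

132 score

Best value-per-unit is B at 32/6; filling with it alone gives 4×32 = 128.
Optimal mix: 3×B + 1×C → length 25, value 132.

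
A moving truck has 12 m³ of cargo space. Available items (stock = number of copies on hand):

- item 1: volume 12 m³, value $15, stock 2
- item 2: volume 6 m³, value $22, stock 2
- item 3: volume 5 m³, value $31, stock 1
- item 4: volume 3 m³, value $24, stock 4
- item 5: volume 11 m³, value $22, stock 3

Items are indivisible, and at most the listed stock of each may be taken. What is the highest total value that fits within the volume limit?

$96

Top feasible selections:
- 4×item 4: volume 12, value 96
- 1×item 3 + 2×item 4: volume 11, value 79
- 3×item 4: volume 9, value 72
- 1×item 2 + 2×item 4: volume 12, value 70
Best: $96.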